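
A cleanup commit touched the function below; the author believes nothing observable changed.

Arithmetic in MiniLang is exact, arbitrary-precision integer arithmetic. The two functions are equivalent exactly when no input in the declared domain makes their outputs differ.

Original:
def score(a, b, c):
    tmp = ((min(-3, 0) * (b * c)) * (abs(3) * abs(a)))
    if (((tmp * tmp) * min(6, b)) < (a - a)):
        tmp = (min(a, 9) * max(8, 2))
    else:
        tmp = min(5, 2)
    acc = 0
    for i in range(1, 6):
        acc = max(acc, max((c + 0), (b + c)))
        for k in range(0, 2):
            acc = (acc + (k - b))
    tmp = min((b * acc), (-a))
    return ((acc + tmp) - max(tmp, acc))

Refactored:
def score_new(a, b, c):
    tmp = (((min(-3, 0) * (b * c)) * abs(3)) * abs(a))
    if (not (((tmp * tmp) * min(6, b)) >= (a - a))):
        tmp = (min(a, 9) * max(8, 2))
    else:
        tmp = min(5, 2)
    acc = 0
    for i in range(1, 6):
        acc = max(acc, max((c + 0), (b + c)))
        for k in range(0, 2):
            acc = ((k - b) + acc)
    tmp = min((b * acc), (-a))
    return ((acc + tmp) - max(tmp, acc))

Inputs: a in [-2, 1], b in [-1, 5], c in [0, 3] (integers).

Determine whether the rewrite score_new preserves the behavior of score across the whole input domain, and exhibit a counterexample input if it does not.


Reading the diff, among the changes: comparison usage differs; also boolean connective usage differs.
One worked example (a=-1, b=0, c=3) — score: tmp = 0; (((tmp * tmp) * min(6, b)) < (a - a)) -> false; tmp = 2; acc = 0; [i=1]; acc = 3; [k=0]; acc = 3; [k=1]; acc = 4; [i=2]; acc = 4; [k=0]; acc = 4; [k=1]; acc = 5; [i=3]; acc = 5; [k=0]; acc = 5; [k=1]; acc = 6; [i=4]; acc = 6; [k=0]; acc = 6; [k=1]; acc = 7; [i=5]; acc = 7; [k=0]; acc = 7; [k=1]; acc = 8; tmp = 0; return 0; score_new: tmp = 0; (not (((tmp * tmp) * min(6, b)) >= (a - a))) -> false; tmp = 2; acc = 0; [i=1]; acc = 3; [k=0]; acc = 3; [k=1]; acc = 4; [i=2]; acc = 4; [k=0]; acc = 4; [k=1]; acc = 5; [i=3]; acc = 5; [k=0]; acc = 5; [k=1]; acc = 6; [i=4]; acc = 6; [k=0]; acc = 6; [k=1]; acc = 7; [i=5]; acc = 7; [k=0]; acc = 7; [k=1]; acc = 8; tmp = 0; return 0; agreement on 0.
An exhaustive pass over the 112 declared inputs shows identical outputs.
verdict: equivalent


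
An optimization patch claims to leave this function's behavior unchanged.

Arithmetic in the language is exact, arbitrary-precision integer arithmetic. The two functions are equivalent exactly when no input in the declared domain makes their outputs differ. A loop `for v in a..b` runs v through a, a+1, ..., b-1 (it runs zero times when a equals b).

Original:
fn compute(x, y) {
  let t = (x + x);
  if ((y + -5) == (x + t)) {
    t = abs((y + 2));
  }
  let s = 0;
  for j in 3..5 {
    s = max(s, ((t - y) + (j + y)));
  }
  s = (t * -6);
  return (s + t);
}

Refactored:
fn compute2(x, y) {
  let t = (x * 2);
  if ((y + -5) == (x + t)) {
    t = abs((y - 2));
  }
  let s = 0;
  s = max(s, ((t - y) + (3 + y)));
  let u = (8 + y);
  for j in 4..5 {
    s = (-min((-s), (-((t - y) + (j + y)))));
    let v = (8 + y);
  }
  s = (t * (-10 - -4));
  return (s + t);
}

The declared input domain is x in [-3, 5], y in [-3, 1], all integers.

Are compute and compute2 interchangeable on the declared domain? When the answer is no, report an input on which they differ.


These are not equivalent — on x=-2, y=-1 the outputs split (-5 vs -15).
compute: t becomes -4; next ((y + -5) == (x + t)) evaluates to true; next t becomes 1; next s becomes 0; next at j=3:; next s becomes 4; next at j=4:; next s becomes 5; next s becomes -6; next final value -5
compute2: t becomes -4; next ((y + -5) == (x + t)) evaluates to true; next t becomes 3; next s becomes 0; next s becomes 6; next u becomes 7; next at j=4:; next s becomes 7; next v becomes 7; next s becomes -18; next final value -15
verdict: not equivalent; witness: x=-2, y=-1


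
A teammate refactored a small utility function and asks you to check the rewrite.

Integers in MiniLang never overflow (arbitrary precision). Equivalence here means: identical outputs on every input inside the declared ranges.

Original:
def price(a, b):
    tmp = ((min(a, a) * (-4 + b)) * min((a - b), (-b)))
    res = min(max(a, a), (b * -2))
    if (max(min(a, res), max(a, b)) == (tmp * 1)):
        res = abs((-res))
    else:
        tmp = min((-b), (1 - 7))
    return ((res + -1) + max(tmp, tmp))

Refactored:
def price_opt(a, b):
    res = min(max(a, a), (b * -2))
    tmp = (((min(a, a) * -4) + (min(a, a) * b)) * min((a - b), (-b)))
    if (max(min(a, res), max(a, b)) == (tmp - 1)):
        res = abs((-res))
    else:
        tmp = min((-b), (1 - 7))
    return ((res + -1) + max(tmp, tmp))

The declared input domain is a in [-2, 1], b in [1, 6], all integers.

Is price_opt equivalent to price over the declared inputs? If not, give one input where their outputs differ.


Consider the input a=-1, b=5.
price: tmp = 6; res = -10; (max(min(a, res), max(a, b)) == (tmp * 1)) -> false; tmp = -6; return -17
price_opt: res = -10; tmp = 6; (max(min(a, res), max(a, b)) == (tmp - 1)) -> true; res = 10; return 15
-17 vs 15 — the two versions disagree here.
verdict: not equivalent; witness: a=-1, b=5


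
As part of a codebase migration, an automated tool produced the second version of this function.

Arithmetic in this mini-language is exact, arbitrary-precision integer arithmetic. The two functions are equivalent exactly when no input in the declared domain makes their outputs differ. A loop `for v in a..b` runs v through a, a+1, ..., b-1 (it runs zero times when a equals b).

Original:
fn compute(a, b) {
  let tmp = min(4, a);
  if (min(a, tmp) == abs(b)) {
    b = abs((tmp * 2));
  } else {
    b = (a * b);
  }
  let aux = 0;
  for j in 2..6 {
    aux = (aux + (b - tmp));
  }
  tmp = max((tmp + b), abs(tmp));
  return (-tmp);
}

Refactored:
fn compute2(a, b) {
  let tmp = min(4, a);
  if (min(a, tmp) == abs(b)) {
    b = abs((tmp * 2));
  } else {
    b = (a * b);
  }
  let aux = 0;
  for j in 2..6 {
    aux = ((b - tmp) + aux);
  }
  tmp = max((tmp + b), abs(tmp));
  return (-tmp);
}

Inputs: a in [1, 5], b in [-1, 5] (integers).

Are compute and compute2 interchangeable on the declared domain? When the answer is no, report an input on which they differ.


The two are interchangeable: same computation, different form, and every declared input agrees.
Tracing a=1, b=-1: compute: tmp := 1 | (min(a, tmp) == abs(b)): true | b := 2 | aux := 0 | iter j=2: | aux := 1 | iter j=3: | aux := 2 | iter j=4: | aux := 3 | iter j=5: | aux := 4 | tmp := 3 | result -3 | compute2: tmp := 1 | (min(a, tmp) == abs(b)): true | b := 2 | aux := 0 | iter j=2: | aux := 1 | iter j=3: | aux := 2 | iter j=4: | aux := 3 | iter j=5: | aux := 4 | tmp := 3 | result -3 — matching result -3.
Across all 35 domain points the two functions coincide.
verdict: equivalent


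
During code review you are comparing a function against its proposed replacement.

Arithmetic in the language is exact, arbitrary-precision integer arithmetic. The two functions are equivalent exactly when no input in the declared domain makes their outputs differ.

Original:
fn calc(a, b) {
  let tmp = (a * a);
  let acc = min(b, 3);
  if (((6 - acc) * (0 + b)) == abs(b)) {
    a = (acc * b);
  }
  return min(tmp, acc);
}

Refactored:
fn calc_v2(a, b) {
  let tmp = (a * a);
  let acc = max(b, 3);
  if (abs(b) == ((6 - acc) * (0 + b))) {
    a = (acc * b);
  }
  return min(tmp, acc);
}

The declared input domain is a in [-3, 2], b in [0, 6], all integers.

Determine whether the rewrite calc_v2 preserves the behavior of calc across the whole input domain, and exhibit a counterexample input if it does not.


Try a=-3, b=0.
calc: tmp = 9; acc = 0; (((6 - acc) * (0 + b)) == abs(b)) -> true; a = 0; return 0
calc_v2: tmp = 9; acc = 3; (abs(b) == ((6 - acc) * (0 + b))) -> true; a = 0; return 3
0 vs 3 — the two versions disagree here.
verdict: not equivalent; witness: a=-3, b=0


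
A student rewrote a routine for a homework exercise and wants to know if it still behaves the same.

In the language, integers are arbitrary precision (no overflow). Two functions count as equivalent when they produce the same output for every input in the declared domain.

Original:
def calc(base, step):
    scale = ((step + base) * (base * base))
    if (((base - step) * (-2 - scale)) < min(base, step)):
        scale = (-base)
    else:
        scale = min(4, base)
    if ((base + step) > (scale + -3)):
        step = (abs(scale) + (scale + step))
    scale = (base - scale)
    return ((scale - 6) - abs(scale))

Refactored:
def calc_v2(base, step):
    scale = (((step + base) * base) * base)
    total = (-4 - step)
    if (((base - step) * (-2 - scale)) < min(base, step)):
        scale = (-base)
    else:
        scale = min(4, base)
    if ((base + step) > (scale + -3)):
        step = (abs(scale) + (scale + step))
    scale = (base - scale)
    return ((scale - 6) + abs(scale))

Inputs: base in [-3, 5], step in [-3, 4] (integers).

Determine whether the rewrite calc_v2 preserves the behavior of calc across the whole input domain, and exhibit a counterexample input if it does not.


Evaluate both at base=-3, step=-2.
calc: scale := -45 | (((base - step) * (-2 - scale)) < min(base, step)): true | scale := 3 | ((base + step) > (scale + -3)): false | scale := -6 | result -18
calc_v2: scale := -45 | total := -2 | (((base - step) * (-2 - scale)) < min(base, step)): true | scale := 3 | ((base + step) > (scale + -3)): false | scale := -6 | result -6
-18 against -6: the behavior changed.
verdict: not equivalent; witness: base=-3, step=-2


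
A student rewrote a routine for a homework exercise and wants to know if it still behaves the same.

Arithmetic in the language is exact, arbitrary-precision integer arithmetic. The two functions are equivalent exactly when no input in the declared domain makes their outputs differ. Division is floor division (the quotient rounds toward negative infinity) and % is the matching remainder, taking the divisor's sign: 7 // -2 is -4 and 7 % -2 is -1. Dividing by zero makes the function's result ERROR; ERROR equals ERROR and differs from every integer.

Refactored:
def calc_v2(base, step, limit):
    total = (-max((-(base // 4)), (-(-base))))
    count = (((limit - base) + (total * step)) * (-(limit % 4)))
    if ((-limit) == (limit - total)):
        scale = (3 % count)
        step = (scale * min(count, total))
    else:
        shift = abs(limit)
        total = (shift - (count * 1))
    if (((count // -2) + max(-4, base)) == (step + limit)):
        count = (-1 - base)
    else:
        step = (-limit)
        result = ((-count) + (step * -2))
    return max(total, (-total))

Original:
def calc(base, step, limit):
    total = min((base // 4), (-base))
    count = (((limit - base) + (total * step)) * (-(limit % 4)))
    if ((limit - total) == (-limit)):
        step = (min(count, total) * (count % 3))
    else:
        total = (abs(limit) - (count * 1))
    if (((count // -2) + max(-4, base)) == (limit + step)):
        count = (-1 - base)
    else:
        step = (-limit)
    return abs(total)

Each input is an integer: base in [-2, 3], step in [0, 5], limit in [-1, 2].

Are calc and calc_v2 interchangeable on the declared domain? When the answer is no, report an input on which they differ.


Take base=0, step=0, limit=0.
calc: total := 0 | count := 0 | ((limit - total) == (-limit)): true | step := 0 | (((count // -2) + max(-4, base)) == (limit + step)): true | count := -1 | result 0
calc_v2: total := 0 | count := 0 | ((-limit) == (limit - total)): true | divide-by-zero, output ERROR
0 != ERROR, so the rewrite changes behavior.
verdict: not equivalent; witness: base=0, step=0, limit=0


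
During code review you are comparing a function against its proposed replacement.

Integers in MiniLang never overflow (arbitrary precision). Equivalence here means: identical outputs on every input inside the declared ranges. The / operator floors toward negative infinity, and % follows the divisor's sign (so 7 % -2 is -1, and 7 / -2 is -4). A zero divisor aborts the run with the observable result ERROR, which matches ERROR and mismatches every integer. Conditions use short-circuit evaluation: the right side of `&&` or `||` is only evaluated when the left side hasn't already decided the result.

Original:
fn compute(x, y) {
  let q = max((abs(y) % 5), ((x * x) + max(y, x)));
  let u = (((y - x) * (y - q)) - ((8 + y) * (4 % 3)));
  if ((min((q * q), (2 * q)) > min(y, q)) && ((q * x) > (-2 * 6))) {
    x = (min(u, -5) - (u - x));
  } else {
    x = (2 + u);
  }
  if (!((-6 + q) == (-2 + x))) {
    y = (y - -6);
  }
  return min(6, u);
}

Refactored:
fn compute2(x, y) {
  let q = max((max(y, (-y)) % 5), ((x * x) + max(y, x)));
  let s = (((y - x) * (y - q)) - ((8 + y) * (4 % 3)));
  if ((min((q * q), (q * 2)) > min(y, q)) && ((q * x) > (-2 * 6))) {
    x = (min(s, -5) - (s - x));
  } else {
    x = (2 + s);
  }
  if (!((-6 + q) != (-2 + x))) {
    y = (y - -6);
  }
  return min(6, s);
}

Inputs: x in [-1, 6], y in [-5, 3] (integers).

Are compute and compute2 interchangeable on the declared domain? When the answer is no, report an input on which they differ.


Equivalent. The edit looks behavioral (`((-6 + q) == (-2 + x))` became `((-6 + q) != (-2 + x))`), but over these ranges it never changes the outcome.
Sweeping the whole domain (72 inputs) finds no disagreement.
As a probe, take x=-1, y=0: compute runs q becomes 1; next u becomes -9; next ((min((q * q), (2 * q)) > min(y, q)) && ((q * x) > (-2 * 6))) evaluates to true; next x becomes -1; next (!((-6 + q) == (-2 + x))) evaluates to true; next y becomes 6; next final value -9; compute2 runs q becomes 1; next s becomes -9; next ((min((q * q), (q * 2)) > min(y, q)) && ((q * x) > (-2 * 6))) evaluates to true; next x becomes -1; next (!((-6 + q) != (-2 + x))) evaluates to false; next final value -9; both end at -9.
verdict: equivalent


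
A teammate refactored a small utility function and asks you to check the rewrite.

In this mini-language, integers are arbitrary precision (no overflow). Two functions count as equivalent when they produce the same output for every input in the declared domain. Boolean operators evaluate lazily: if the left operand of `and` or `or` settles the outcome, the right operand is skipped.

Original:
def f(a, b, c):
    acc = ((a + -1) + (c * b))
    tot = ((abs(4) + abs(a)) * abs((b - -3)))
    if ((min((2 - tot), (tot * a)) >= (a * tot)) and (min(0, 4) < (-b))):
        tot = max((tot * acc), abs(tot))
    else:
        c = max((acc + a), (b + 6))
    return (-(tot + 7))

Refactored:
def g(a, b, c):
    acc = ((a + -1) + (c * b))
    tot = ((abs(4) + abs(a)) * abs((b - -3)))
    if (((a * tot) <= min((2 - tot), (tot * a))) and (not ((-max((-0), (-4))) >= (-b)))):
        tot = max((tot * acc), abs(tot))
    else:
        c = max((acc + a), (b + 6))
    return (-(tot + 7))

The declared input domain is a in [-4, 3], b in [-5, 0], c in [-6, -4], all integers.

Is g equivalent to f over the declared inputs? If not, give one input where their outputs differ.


Comparing the listings, the differences include: comparison usage differs; and boolean connective usage differs; and min/max/abs usage differs.
One worked example (a=-3, b=-5, c=-5) — f: acc=21, then tot=14, then ((min((2 - tot), (tot * a)) >= (a * tot)) and (min(0, 4) < (-b))) is true, then tot=294, then returns -301; g: acc=21, then tot=14, then (((a * tot) <= min((2 - tot), (tot * a))) and (not ((-max((-0), (-4))) >= (-b)))) is true, then tot=294, then returns -301; agreement on -301.
Across all 144 domain points the two functions coincide.
verdict: equivalent


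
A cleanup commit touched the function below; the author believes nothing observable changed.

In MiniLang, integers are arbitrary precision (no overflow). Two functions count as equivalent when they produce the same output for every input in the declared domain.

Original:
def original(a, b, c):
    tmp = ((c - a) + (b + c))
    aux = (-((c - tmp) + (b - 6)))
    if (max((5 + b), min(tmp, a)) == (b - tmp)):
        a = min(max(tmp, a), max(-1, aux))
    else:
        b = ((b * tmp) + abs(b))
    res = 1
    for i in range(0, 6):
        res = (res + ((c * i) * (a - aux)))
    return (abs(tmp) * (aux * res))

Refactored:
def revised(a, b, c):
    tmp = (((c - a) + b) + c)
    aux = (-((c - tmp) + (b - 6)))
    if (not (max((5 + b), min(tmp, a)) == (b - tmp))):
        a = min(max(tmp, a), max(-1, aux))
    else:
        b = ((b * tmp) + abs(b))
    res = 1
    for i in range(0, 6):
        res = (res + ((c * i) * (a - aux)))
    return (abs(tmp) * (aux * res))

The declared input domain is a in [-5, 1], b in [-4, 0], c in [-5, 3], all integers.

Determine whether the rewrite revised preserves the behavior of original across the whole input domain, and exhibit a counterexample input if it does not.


Consider the input a=-5, b=-4, c=-2.
original: tmp=-3, then aux=9, then (max((5 + b), min(tmp, a)) == (b - tmp)) is false, then b=16, then res=1, then (i=0), then res=1, then (i=1), then res=29, then (i=2), then res=85, then (i=3), then res=169, then (i=4), then res=281, then (i=5), then res=421, then returns 11367
revised: tmp=-3, then aux=9, then (not (max((5 + b), min(tmp, a)) == (b - tmp))) is true, then a=-3, then res=1, then (i=0), then res=1, then (i=1), then res=25, then (i=2), then res=73, then (i=3), then res=145, then (i=4), then res=241, then (i=5), then res=361, then returns 9747
11367 against 9747: the behavior changed.
verdict: not equivalent; witness: a=-5, b=-4, c=-2


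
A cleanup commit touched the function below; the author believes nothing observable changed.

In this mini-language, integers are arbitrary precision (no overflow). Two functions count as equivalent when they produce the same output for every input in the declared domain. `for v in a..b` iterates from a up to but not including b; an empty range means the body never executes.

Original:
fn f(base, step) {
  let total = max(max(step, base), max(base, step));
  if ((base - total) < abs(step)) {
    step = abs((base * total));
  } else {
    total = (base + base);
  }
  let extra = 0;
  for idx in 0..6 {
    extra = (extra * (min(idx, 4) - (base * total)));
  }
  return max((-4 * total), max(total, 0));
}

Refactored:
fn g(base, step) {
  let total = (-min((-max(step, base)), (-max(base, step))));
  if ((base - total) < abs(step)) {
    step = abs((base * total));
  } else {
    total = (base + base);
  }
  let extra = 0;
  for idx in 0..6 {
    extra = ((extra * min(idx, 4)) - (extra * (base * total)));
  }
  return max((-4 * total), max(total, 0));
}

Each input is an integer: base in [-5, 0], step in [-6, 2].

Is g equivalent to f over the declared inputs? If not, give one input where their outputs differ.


Comparing the listings, the differences include: min/max/abs usage differs, arithmetic usage differs.
One worked example (base=-1, step=-5) — f: total = -1; ((base - total) < abs(step)) -> true; step = 1; extra = 0; [idx=0]; extra = 0; [idx=1]; extra = 0; [idx=2]; extra = 0; [idx=3]; extra = 0; [idx=4]; extra = 0; [idx=5]; extra = 0; return 4; g: total = -1; ((base - total) < abs(step)) -> true; step = 1; extra = 0; [idx=0]; extra = 0; [idx=1]; extra = 0; [idx=2]; extra = 0; [idx=3]; extra = 0; [idx=4]; extra = 0; [idx=5]; extra = 0; return 4; agreement on 4.
Every one of the 54 inputs gives matching results.
verdict: equivalent


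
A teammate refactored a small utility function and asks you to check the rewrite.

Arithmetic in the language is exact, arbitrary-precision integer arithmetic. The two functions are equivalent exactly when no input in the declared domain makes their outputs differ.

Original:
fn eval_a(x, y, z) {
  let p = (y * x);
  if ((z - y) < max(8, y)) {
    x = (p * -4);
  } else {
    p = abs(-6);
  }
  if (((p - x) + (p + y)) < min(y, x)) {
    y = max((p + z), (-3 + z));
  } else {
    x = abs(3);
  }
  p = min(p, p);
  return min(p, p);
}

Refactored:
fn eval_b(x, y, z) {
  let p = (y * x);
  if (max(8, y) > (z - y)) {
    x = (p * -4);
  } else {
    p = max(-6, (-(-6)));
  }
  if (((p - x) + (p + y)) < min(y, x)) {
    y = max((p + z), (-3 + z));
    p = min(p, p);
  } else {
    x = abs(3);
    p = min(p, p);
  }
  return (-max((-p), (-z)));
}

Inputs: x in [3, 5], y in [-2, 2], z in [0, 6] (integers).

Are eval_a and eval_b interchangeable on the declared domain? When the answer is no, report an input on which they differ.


There is a counterexample at x=3, y=1, z=0: 3 on one side, 0 on the other.
eval_a: p becomes 3; next ((z - y) < max(8, y)) evaluates to true; next x becomes -12; next (((p - x) + (p + y)) < min(y, x)) evaluates to false; next x becomes 3; next p becomes 3; next final value 3
eval_b: p becomes 3; next (max(8, y) > (z - y)) evaluates to true; next x becomes -12; next (((p - x) + (p + y)) < min(y, x)) evaluates to false; next x becomes 3; next p becomes 3; next final value 0
verdict: not equivalent; witness: x=3, y=1, z=0


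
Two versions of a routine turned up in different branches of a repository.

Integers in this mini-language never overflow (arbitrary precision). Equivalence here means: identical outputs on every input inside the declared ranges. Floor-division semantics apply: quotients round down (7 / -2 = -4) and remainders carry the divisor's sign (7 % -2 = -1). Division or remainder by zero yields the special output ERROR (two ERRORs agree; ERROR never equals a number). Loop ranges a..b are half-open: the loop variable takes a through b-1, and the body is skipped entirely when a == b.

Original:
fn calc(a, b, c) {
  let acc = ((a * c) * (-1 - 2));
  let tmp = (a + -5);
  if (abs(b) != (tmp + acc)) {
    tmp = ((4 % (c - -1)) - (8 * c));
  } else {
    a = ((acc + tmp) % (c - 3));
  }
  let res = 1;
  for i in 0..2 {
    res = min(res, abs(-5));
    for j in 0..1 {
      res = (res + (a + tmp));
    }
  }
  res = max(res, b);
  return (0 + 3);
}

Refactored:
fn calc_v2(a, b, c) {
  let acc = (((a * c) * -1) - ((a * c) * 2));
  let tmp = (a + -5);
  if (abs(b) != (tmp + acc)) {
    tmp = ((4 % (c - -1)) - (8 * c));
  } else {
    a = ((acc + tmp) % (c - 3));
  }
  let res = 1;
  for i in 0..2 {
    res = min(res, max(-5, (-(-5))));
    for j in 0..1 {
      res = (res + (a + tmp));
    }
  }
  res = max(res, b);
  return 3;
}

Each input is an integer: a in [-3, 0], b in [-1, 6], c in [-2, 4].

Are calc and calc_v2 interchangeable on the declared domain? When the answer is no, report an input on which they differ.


Equivalent — the differences include min/max/abs usage differs; and arithmetic usage differs; and constant usage differs, yet no declared input distinguishes the two.
As a probe, take a=-3, b=5, c=0: calc runs acc := 0 | tmp := -8 | (abs(b) != (tmp + acc)): true | tmp := 0 | res := 1 | iter i=0: | res := 1 | iter j=0: | res := -2 | iter i=1: | res := -2 | iter j=0: | res := -5 | res := 5 | result 3; calc_v2 runs acc := 0 | tmp := -8 | (abs(b) != (tmp + acc)): true | tmp := 0 | res := 1 | iter i=0: | res := 1 | iter j=0: | res := -2 | iter i=1: | res := -2 | iter j=0: | res := -5 | res := 5 | result 3; both end at 3.
Checked all 224 inputs in the declared domain: the outputs agree on every one.
verdict: equivalent


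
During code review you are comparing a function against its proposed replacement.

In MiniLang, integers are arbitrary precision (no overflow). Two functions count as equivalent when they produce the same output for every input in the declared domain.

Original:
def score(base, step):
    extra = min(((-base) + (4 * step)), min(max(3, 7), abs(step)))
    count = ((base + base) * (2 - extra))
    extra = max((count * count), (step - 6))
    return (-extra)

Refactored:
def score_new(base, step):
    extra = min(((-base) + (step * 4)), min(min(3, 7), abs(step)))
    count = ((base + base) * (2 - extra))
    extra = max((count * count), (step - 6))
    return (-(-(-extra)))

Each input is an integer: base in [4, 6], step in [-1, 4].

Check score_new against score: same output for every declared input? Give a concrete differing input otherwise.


There is a counterexample at base=4, step=4: -256 on one side, -64 on the other.
score: extra becomes 4; next count becomes -16; next extra becomes 256; next final value -256
score_new: extra becomes 3; next count becomes -8; next extra becomes 64; next final value -64
verdict: not equivalent; witness: base=4, step=4


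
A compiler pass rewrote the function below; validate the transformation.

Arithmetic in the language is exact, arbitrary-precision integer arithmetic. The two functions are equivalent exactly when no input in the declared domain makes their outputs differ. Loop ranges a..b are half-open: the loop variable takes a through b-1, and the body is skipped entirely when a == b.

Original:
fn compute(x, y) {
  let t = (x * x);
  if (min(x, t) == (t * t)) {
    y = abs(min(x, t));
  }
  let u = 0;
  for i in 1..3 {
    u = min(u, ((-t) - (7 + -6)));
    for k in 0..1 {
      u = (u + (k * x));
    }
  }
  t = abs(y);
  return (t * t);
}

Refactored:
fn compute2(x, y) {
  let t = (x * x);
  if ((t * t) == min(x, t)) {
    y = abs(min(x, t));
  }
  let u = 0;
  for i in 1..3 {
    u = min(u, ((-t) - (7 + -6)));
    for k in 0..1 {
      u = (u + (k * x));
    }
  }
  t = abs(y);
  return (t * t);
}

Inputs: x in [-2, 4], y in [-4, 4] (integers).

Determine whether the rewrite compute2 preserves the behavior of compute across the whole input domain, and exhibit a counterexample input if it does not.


Behavior is preserved: although same computation, different form, the outputs never diverge.
Tracing x=4, y=-2: compute: t := 16 | (min(x, t) == (t * t)): false | u := 0 | iter i=1: | u := -17 | iter k=0: | u := -17 | iter i=2: | u := -17 | iter k=0: | u := -17 | t := 2 | result 4 | compute2: t := 16 | ((t * t) == min(x, t)): false | u := 0 | iter i=1: | u := -17 | iter k=0: | u := -17 | iter i=2: | u := -17 | iter k=0: | u := -17 | t := 2 | result 4 — matching result 4.
Every one of the 63 inputs gives matching results.
verdict: equivalent


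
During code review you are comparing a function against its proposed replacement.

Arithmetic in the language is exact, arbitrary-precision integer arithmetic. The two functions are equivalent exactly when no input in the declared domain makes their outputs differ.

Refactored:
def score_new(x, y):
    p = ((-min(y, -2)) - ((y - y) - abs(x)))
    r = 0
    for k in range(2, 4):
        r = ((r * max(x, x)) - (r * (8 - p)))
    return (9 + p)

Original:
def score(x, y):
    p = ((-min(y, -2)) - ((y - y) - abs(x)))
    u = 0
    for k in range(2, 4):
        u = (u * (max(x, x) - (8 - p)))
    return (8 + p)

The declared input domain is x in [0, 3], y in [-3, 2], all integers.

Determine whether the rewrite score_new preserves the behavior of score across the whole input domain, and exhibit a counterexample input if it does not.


Consider the input x=0, y=-3.
score: p = 3; u = 0; [k=2]; u = 0; [k=3]; u = 0; return 11
score_new: p = 3; r = 0; [k=2]; r = 0; [k=3]; r = 0; return 12
11 vs 12 — the two versions disagree here.
verdict: not equivalent; witness: x=0, y=-3


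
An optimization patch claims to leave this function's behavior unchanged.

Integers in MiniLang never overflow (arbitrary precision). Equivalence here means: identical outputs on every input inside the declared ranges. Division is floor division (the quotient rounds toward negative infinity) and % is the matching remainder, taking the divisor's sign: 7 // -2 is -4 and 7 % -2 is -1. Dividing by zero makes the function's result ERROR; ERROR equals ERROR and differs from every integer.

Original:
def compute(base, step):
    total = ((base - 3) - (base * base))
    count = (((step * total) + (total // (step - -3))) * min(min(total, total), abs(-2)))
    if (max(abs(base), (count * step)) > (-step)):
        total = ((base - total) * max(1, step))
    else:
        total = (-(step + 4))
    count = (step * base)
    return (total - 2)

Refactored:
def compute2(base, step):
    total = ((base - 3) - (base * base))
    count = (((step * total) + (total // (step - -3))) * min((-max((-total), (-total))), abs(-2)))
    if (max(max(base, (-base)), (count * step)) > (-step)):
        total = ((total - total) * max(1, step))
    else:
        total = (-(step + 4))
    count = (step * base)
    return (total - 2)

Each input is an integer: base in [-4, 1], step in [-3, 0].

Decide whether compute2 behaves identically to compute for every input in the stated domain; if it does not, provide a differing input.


Not equivalent: base=-4, step=-2 separates them (17 vs -2).
compute: total := -23 | count := -529 | (max(abs(base), (count * step)) > (-step)): true | total := 19 | count := 8 | result 17
compute2: total := -23 | count := -529 | (max(max(base, (-base)), (count * step)) > (-step)): true | total := 0 | count := 8 | result -2
verdict: not equivalent; witness: base=-4, step=-2


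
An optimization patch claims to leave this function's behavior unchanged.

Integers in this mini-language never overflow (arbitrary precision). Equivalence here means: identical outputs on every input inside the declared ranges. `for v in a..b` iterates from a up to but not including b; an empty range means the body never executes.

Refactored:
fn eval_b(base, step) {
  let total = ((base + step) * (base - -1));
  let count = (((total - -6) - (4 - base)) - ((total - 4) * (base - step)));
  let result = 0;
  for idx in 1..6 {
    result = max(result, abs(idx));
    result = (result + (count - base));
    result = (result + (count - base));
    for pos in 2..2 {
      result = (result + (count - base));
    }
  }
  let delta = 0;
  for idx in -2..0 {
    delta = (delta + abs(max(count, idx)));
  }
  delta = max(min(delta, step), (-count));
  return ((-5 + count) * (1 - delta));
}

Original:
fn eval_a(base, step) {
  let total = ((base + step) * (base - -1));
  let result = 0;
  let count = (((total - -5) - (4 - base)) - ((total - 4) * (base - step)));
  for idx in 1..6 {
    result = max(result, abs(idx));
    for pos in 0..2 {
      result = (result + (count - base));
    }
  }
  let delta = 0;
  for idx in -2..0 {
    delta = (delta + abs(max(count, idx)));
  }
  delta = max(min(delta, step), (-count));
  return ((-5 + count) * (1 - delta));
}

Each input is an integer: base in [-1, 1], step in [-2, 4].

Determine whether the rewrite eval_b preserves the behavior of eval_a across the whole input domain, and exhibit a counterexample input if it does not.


Consider the input base=-1, step=-2.
eval_a: total := 0 | result := 0 | count := 4 | iter idx=1: | result := 1 | iter pos=0: | result := 6 | iter pos=1: | result := 11 | iter idx=2: | result := 11 | iter pos=0: | result := 16 | iter pos=1: | result := 21 | iter idx=3: | result := 21 | iter pos=0: | result := 26 | iter pos=1: | result := 31 | iter idx=4: | result := 31 | iter pos=0: | result := 36 | iter pos=1: | result := 41 | iter idx=5: | result := 41 | iter pos=0: | result := 46 | iter pos=1: | result := 51 | delta := 0 | iter idx=-2: | delta := 4 | iter idx=-1: | delta := 8 | delta := -2 | result -3
eval_b: total := 0 | count := 5 | result := 0 | iter idx=1: | result := 1 | result := 7 | result := 13 | loop over pos: empty range | iter idx=2: | result := 13 | result := 19 | result := 25 | loop over pos: empty range | iter idx=3: | result := 25 | result := 31 | result := 37 | loop over pos: empty range | iter idx=4: | result := 37 | result := 43 | result := 49 | loop over pos: empty range | iter idx=5: | result := 49 | result := 55 | result := 61 | loop over pos: empty range | delta := 0 | iter idx=-2: | delta := 5 | iter idx=-1: | delta := 10 | delta := -2 | result 0
-3 vs 0 — the two versions disagree here.
verdict: not equivalent; witness: base=-1, step=-2


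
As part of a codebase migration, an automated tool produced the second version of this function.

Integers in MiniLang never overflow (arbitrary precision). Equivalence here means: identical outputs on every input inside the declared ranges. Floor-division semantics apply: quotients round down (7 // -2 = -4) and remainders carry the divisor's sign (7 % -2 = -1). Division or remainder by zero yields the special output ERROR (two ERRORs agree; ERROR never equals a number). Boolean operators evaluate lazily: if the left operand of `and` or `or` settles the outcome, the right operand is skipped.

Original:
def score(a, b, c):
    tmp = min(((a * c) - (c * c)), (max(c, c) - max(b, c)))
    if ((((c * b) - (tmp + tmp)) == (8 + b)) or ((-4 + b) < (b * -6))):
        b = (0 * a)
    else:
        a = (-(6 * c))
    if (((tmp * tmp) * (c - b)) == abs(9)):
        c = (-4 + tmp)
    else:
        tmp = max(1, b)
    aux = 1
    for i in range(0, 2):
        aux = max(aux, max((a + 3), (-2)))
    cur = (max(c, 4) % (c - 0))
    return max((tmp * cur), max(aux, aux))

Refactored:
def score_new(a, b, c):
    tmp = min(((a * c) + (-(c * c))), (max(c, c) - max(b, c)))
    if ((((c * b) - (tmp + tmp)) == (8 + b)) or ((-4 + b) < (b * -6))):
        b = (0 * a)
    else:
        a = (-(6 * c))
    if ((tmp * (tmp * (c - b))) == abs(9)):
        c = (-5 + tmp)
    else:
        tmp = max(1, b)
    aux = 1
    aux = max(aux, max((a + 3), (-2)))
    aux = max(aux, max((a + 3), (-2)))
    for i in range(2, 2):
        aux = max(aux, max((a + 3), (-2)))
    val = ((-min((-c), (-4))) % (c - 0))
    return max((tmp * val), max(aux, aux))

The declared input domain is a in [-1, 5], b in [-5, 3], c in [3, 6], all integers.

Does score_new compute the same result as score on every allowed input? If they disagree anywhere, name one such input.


The rewrite breaks on a=2, b=2, c=3, where the results are 9 and 12.
score: tmp becomes -3; next ((((c * b) - (tmp + tmp)) == (8 + b)) or ((-4 + b) < (b * -6))) evaluates to false; next a becomes -18; next (((tmp * tmp) * (c - b)) == abs(9)) evaluates to true; next c becomes -7; next aux becomes 1; next at i=0:; next aux becomes 1; next at i=1:; next aux becomes 1; next cur becomes -3; next final value 9
score_new: tmp becomes -3; next ((((c * b) - (tmp + tmp)) == (8 + b)) or ((-4 + b) < (b * -6))) evaluates to false; next a becomes -18; next ((tmp * (tmp * (c - b))) == abs(9)) evaluates to true; next c becomes -8; next aux becomes 1; next aux becomes 1; next aux becomes 1; next i never enters its loop body; next val becomes -4; next final value 12
verdict: not equivalent; witness: a=2, b=2, c=3


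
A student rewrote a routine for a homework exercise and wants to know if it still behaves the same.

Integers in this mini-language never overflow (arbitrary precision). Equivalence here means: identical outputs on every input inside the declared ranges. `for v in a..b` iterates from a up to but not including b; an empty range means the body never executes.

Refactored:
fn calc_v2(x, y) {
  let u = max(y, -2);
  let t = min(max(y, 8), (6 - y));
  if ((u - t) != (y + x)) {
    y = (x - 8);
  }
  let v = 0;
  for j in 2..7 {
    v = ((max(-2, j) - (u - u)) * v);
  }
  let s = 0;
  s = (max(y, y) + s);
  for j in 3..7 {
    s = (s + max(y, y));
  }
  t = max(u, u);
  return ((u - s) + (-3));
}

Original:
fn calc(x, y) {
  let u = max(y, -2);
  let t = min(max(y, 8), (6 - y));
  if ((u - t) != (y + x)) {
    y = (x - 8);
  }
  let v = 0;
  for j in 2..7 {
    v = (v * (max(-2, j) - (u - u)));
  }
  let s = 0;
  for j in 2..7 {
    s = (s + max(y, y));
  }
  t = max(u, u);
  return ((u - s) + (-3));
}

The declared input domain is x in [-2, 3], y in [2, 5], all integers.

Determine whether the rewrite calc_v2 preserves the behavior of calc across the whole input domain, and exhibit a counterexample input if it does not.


Although statement counts differ; min/max/abs usage differs; arithmetic usage differs; loop structure differs, 24/24 inputs agree.
verdict: equivalent


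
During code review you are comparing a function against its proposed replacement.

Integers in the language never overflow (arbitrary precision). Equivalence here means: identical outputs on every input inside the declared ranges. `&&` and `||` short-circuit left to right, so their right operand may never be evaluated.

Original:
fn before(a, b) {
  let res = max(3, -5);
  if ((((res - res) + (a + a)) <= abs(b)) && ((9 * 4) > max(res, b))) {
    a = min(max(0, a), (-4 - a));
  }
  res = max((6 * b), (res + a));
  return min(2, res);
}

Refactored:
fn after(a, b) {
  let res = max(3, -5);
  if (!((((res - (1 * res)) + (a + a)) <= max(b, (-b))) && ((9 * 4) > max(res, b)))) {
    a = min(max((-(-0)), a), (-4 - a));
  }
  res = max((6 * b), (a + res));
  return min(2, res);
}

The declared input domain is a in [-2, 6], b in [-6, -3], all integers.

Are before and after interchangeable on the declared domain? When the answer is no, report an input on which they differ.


Try a=-1, b=-6.
before: res = 3; ((((res - res) + (a + a)) <= abs(b)) && ((9 * 4) > max(res, b))) -> true; a = -3; res = 0; return 0
after: res = 3; (!((((res - (1 * res)) + (a + a)) <= max(b, (-b))) && ((9 * 4) > max(res, b)))) -> false; res = 2; return 2
0 against 2: the behavior changed.
verdict: not equivalent; witness: a=-1, b=-6


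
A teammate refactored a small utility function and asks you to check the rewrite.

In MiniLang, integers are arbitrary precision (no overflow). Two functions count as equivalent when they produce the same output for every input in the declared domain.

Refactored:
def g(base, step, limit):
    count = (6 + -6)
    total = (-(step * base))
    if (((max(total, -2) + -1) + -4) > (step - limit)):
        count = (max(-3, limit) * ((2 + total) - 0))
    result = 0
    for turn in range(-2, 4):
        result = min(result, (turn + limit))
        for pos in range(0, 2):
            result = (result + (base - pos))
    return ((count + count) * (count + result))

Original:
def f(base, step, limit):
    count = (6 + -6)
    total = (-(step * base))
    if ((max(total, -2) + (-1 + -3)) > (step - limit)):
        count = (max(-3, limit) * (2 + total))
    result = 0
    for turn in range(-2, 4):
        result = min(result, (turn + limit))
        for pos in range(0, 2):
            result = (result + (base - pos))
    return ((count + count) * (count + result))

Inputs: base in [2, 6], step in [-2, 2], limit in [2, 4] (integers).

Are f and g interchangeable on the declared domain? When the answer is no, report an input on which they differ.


Take base=2, step=-1, limit=2.
f: count=0, then total=2, then ((max(total, -2) + (-1 + -3)) > (step - limit)) is true, then count=8, then result=0, then (turn=-2), then result=0, then (pos=0), then result=2, then (pos=1), then result=3, then (turn=-1), then result=1, then (pos=0), then result=3, then (pos=1), then result=4, then (turn=0), then result=2, then (pos=0), then result=4, then (pos=1), then result=5, then (turn=1), then result=3, then (pos=0), then result=5, then (pos=1), then result=6, then (turn=2), then result=4, then (pos=0), then result=6, then (pos=1), then result=7, then (turn=3), then result=5, then (pos=0), then result=7, then (pos=1), then result=8, then returns 256
g: count=0, then total=2, then (((max(total, -2) + -1) + -4) > (step - limit)) is false, then result=0, then (turn=-2), then result=0, then (pos=0), then result=2, then (pos=1), then result=3, then (turn=-1), then result=1, then (pos=0), then result=3, then (pos=1), then result=4, then (turn=0), then result=2, then (pos=0), then result=4, then (pos=1), then result=5, then (turn=1), then result=3, then (pos=0), then result=5, then (pos=1), then result=6, then (turn=2), then result=4, then (pos=0), then result=6, then (pos=1), then result=7, then (turn=3), then result=5, then (pos=0), then result=7, then (pos=1), then result=8, then returns 0
256 != 0, so the rewrite changes behavior.
verdict: not equivalent; witness: base=2, step=-1, limit=2


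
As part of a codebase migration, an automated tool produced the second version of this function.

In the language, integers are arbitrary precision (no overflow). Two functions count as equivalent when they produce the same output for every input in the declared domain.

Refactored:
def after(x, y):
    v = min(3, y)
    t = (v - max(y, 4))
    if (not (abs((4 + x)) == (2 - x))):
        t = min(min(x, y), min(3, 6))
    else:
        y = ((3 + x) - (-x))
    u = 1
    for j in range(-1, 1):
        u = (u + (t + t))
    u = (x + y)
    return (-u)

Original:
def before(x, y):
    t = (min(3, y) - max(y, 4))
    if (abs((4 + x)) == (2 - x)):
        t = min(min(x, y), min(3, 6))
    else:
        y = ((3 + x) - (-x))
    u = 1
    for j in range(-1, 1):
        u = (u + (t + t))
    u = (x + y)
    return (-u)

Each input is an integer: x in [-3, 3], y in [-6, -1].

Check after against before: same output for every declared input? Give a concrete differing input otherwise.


Not equivalent: x=-3, y=-6 separates them (6 vs 9).
before: t := -10 | (abs((4 + x)) == (2 - x)): false | y := -3 | u := 1 | iter j=-1: | u := -19 | iter j=0: | u := -39 | u := -6 | result 6
after: v := -6 | t := -10 | (not (abs((4 + x)) == (2 - x))): true | t := -6 | u := 1 | iter j=-1: | u := -11 | iter j=0: | u := -23 | u := -9 | result 9
verdict: not equivalent; witness: x=-3, y=-6
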